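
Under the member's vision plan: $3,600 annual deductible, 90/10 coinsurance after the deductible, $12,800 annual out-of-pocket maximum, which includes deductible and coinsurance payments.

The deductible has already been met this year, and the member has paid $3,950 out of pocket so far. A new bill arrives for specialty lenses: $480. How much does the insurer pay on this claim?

The deductible is already satisfied, so the full bill goes to coinsurance.
Coinsurance: $480 × 10% = $48.
Year-to-date out-of-pocket becomes $3,950 + $48 = $3,998, still under the $12,800 maximum, so no cap applies.
Insurer pays the balance: $480 − $48 = $432.

$432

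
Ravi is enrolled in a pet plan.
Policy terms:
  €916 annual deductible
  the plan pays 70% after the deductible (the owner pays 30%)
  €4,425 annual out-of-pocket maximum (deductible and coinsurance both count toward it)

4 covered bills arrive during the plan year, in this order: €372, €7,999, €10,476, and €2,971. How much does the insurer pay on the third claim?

€9,203.50

#1 (€372): fully absorbed by the deductible. Owner pays €372; OOP now €372. Insurer: €372 − €372 = €0.
#2 (€7,999): €544 finishes the deductible; €7,455 goes to coinsurance; 30% of €7,455 = €2,236.50. Owner pays €2,780.50; OOP now €3,152.50. Plan pays €7,999 − €2,780.50 = €5,218.50.
#3 (€10,476): deductible met; 30% of €10,476 = €3,142.80. That would push OOP to €6,295.30, over the €4,425 cap, so owner pays €4,425 − €3,152.50 = €1,272.50. Plan pays €10,476 − €1,272.50 = €9,203.50.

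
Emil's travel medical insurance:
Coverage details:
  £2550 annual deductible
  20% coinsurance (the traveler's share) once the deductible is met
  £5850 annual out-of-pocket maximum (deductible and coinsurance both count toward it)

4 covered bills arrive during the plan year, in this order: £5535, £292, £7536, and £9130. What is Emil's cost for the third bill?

£1507.20

Bill 1, £5535: deductible takes £2550, £2985 remains; 20% of £2985 = £597. Traveler owes £3147 (running OOP £3147).
Bill 2, £292: deductible already satisfied, so traveler's share is 20% × £292 = £58.40. Cost to traveler: £58.40. OOP to date £3205.40.
Bill 3, £7536: 20% coinsurance on £7536 = £1507.20. Cost to traveler: £1507.20. OOP to date £4712.60.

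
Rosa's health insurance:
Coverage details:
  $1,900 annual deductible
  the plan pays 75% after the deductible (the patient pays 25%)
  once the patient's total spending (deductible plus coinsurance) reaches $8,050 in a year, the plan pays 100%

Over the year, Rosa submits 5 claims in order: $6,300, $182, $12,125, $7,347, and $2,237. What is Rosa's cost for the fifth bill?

$136.50

Bill 1, $6,300: $1,900 to deductible, leaving $4,400; patient's 25% is $1,100. Patient owes $3,000 (running OOP $3,000).
Bill 2, $182: deductible met; 25% of $182 = $45.50. Cost to patient: $45.50. OOP to date $3,045.50.
Bill 3, $12,125: deductible already satisfied, so patient's share is 25% × $12,125 = $3,031.25. Patient pays $3,031.25; OOP now $6,076.75.
Bill 4, $7,347: deductible already satisfied, so patient's share is 25% × $7,347 = $1,836.75. Cost to patient: $1,836.75. OOP to date $7,913.50.
Bill 5, $2,237: 25% coinsurance on $2,237 = $559.25. Adding that to $7,913.50 gives $8,472.75, past the $8,050 cap; patient pays only $8,050 − $7,913.50 = $136.50.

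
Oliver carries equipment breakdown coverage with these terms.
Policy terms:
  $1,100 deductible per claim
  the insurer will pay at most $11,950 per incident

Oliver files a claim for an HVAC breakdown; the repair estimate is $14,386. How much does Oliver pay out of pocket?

$2,436

Subtract the deductible: $14,386 − $1,100 = $13,286.
$13,286 exceeds the $11,950 limit, so the insurer pays the limit: $11,950.
Business owner's share is the uncovered remainder: $14,386 − $11,950 = $2,436.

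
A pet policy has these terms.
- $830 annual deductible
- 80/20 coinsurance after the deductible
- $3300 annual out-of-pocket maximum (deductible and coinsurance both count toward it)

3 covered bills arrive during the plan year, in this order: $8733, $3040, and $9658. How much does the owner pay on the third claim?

$281.40

#1 ($8733): $830 to deductible, leaving $7903; 20% of $7903 = $1580.60. Cost to owner: $2410.60. OOP to date $2410.60.
#2 ($3040): 20% coinsurance on $3040 = $608. Cost to owner: $608. OOP to date $3018.60.
#3 ($9658): deductible already satisfied, so owner's share is 20% × $9658 = $1931.60. Adding that to $3018.60 gives $4950.20, past the $3300 cap; owner pays only $3300 − $3018.60 = $281.40.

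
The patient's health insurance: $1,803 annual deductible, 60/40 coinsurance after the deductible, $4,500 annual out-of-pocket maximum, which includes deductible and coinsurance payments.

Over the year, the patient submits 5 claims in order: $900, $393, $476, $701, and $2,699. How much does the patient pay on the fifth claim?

Claim 1 — $900: entire amount goes to the deductible. Cost to patient: $900. OOP to date $900.
Claim 2 — $393: all of it applies to the deductible. Cost to patient: $393. OOP to date $1,293.
Claim 3 — $476: all of it applies to the deductible. Patient owes $476 (running OOP $1,769).
Claim 4 — $701: $34 finishes the deductible; $667 goes to coinsurance; coinsurance $667 × 40% = $266.80. Patient pays $300.80; OOP now $2,069.80.
Claim 5 — $2,699: deductible met; 40% of $2,699 = $1,079.60. Patient owes $1,079.60 (running OOP $3,149.40).

$1,079.60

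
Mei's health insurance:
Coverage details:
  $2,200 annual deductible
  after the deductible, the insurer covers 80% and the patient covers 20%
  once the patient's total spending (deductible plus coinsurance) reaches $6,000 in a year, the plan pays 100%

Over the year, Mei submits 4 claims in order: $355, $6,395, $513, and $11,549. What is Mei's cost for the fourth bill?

Claim 1 ($355): fully absorbed by the deductible. Patient pays $355; OOP now $355.
Claim 2 ($6,395): $1,845 to deductible, leaving $4,550; patient's 20% is $910. Cost to patient: $2,755. OOP to date $3,110.
Claim 3 ($513): deductible already satisfied, so patient's share is 20% × $513 = $102.60. Patient owes $102.60 (running OOP $3,212.60).
Claim 4 ($11,549): deductible met; 20% of $11,549 = $2,309.80. Cost to patient: $2,309.80. OOP to date $5,522.40.

$2,309.80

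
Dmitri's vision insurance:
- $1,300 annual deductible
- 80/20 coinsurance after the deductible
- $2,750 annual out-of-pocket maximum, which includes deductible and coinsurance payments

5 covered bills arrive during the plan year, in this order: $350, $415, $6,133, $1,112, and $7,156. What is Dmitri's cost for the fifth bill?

#1 ($350): fully absorbed by the deductible. Member owes $350 (running OOP $350).
#2 ($415): entire amount goes to the deductible. Cost to member: $415. OOP to date $765.
#3 ($6,133): deductible takes $535, $5,598 remains; coinsurance $5,598 × 20% = $1,119.60. Cost to member: $1,654.60. OOP to date $2,419.60.
#4 ($1,112): 20% coinsurance on $1,112 = $222.40. Cost to member: $222.40. OOP to date $2,642.
#5 ($7,156): 20% coinsurance on $7,156 = $1,431.20. OOP would hit $4,073.20 > $2,750, so the cap limits the member to $2,750 − $2,642 = $108.

$108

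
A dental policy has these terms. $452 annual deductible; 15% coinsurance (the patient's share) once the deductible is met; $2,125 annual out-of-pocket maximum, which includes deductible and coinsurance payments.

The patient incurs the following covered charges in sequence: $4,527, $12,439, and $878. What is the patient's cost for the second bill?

Claim 1 ($4,527): deductible takes $452, $4,075 remains; coinsurance $4,075 × 15% = $611.25. Cost to patient: $1,063.25. OOP to date $1,063.25.
Claim 2 ($12,439): 15% coinsurance on $12,439 = $1,865.85. OOP would hit $2,929.10 > $2,125, so the cap limits the patient to $2,125 − $1,063.25 = $1,061.75.

$1,061.75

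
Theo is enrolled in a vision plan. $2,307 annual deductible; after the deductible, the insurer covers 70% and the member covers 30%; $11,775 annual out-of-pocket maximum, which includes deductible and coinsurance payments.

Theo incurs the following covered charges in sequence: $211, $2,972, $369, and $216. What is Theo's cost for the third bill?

$110.70

#1 ($211): entire amount goes to the deductible. Member pays $211; OOP now $211.
#2 ($2,972): $2,096 finishes the deductible; $876 goes to coinsurance; member's 30% is $262.80. Member pays $2,358.80; OOP now $2,569.80.
#3 ($369): deductible already satisfied, so member's share is 30% × $369 = $110.70. Member pays $110.70; OOP now $2,680.50.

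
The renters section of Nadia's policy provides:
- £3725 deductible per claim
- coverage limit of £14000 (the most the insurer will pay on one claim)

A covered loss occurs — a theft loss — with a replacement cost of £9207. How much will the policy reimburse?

£5482

Subtract the deductible: £9207 − £3725 = £5482.
£5482 ≤ £14000, so the limit doesn't bind; insurer pays £5482.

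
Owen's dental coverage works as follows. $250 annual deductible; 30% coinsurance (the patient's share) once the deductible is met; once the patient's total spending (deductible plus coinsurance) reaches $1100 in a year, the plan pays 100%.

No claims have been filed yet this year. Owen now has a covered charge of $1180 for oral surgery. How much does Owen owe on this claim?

The full $250 deductible is still open; $250 of this bill applies to it.
That leaves $1180 − $250 = $930 for coinsurance.
Coinsurance: $930 × 30% = $279.
So the patient owes $250 + $279 = $529 before any cap.
Year-to-date out-of-pocket becomes $0 + $529 = $529, still under the $1100 maximum, so no cap applies.

$529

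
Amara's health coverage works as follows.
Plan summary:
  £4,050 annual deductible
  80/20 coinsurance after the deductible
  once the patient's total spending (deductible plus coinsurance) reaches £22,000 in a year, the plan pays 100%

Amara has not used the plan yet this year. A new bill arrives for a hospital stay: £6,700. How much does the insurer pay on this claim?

Deductible not yet touched, so the first £4,050 of the bill goes to the deductible.
After the £4,050 deductible portion, £6,700 − £4,050 = £2,650 is subject to coinsurance.
Coinsurance: £2,650 × 20% = £530.
That puts the patient's cost at £4,050 + £530 = £4,580 before any cap.
Cumulative spending £0 + £4,580 = £4,580 stays under the £22,000 maximum.
The plan picks up £6,700 − £4,580 = £2,120.

£2,120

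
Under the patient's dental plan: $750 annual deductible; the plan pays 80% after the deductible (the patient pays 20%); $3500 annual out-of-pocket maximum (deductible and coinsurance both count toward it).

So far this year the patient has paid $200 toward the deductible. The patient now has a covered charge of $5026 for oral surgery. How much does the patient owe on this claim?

Deductible still to meet: $750 − $200 = $550.
After the $550 deductible portion, $5026 − $550 = $4476 is subject to coinsurance.
20% of $4476 = $895.20 falls to the patient.
So the patient owes $550 + $895.20 = $1445.20 before any cap.
Total out-of-pocket so far would be $200 + $1445.20 = $1645.20, below the $3500 cap — no reduction.

$1445.20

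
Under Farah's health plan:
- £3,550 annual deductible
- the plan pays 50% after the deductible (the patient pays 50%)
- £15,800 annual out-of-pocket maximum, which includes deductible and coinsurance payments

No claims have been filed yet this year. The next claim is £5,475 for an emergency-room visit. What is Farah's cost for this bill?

£4,512.50

The full £3,550 deductible is still open; £3,550 of this bill applies to it.
After the £3,550 deductible portion, £5,475 − £3,550 = £1,925 is subject to coinsurance.
Patient's 50% share of £1,925 is £962.50.
Patient responsibility before any cap: £3,550 + £962.50 = £4,512.50.
Total out-of-pocket so far would be £0 + £4,512.50 = £4,512.50, below the £15,800 cap — no reduction.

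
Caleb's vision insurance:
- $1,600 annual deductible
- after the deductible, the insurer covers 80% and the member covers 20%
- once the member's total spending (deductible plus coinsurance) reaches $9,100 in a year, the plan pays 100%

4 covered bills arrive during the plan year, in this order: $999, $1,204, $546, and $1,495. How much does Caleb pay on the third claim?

Bill 1, $999: all of it applies to the deductible. Cost to member: $999. OOP to date $999.
Bill 2, $1,204: $601 to deductible, leaving $603; coinsurance $603 × 20% = $120.60. Cost to member: $721.60. OOP to date $1,720.60.
Bill 3, $546: 20% coinsurance on $546 = $109.20. Member owes $109.20 (running OOP $1,829.80).

$109.20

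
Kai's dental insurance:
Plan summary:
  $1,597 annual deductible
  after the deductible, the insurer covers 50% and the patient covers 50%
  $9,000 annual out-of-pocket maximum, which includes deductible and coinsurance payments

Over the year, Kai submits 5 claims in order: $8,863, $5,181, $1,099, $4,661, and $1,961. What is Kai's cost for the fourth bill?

Claim 1 ($8,863): deductible takes $1,597, $7,266 remains; coinsurance $7,266 × 50% = $3,633. Patient pays $5,230; OOP now $5,230.
Claim 2 ($5,181): deductible met; 50% of $5,181 = $2,590.50. Patient owes $2,590.50 (running OOP $7,820.50).
Claim 3 ($1,099): deductible already satisfied, so patient's share is 50% × $1,099 = $549.50. Patient pays $549.50; OOP now $8,370.
Claim 4 ($4,661): 50% coinsurance on $4,661 = $2,330.50. Adding that to $8,370 gives $10,700.50, past the $9,000 cap; patient pays only $9,000 − $8,370 = $630.

$630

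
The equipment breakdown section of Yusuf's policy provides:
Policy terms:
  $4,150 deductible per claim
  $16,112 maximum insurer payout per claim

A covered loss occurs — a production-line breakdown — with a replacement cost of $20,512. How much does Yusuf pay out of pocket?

Subtract the deductible: $20,512 − $4,150 = $16,362.
The $16,112 per-incident cap binds; insurer pays $16,112.
The business owner bears the rest of the original loss: $20,512 − $16,112 = $4,400.

$4,400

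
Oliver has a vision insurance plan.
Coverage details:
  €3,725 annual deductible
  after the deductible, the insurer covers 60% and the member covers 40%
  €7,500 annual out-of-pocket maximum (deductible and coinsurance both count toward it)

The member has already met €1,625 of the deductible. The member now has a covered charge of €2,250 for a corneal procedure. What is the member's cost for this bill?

€2,160

€1,625 of the €3,725 deductible is already met, leaving €2,100.
That leaves €2,250 − €2,100 = €150 for coinsurance.
40% of €150 = €60 falls to the member.
Member responsibility before any cap: €2,100 + €60 = €2,160.
Cumulative spending €1,625 + €2,160 = €3,785 stays under the €7,500 maximum.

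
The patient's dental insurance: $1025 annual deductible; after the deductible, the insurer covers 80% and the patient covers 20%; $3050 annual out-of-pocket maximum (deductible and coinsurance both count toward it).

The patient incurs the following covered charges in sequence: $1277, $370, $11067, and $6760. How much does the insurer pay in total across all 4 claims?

$16424

#1 ($1277): deductible takes $1025, $252 remains; coinsurance $252 × 20% = $50.40. Patient pays $1075.40; OOP now $1075.40. Plan pays $1277 − $1075.40 = $201.60.
#2 ($370): deductible already satisfied, so patient's share is 20% × $370 = $74. Patient owes $74 (running OOP $1149.40). Insurer: $370 − $74 = $296.
#3 ($11067): deductible met; 20% of $11067 = $2213.40. Adding that to $1149.40 gives $3362.80, past the $3050 cap; patient pays only $3050 − $1149.40 = $1900.60. Insurer: $11067 − $1900.60 = $9166.40.
#4 ($6760): deductible already satisfied, so patient's share is 20% × $6760 = $1352. OOP would hit $4402 > $3050, so the cap limits the patient to $3050 − $3050 = $0. Plan pays $6760 − $0 = $6760.
Insurer total = bills − patient's total = $19474 − $3050 = $16424.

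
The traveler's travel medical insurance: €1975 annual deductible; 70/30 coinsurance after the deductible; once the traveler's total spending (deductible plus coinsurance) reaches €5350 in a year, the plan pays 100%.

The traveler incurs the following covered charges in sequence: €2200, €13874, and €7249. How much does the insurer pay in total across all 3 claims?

€17973

Claim 1 — €2200: €1975 to deductible, leaving €225; coinsurance €225 × 30% = €67.50. Traveler pays €2042.50; OOP now €2042.50. Plan pays €2200 − €2042.50 = €157.50.
Claim 2 — €13874: 30% coinsurance on €13874 = €4162.20. Adding that to €2042.50 gives €6204.70, past the €5350 cap; traveler pays only €5350 − €2042.50 = €3307.50. Plan pays €13874 − €3307.50 = €10566.50.
Claim 3 — €7249: deductible already satisfied, so traveler's share is 30% × €7249 = €2174.70. OOP would hit €7524.70 > €5350, so the cap limits the traveler to €5350 − €5350 = €0. Plan pays €7249 − €0 = €7249.
Insurer total: €157.50 + €10566.50 + €7249 = €17973.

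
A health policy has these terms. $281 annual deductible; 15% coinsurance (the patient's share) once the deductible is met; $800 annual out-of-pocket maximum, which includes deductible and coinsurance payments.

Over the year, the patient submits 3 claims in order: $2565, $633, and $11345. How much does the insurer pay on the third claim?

#1 ($2565): $281 to deductible, leaving $2284; coinsurance $2284 × 15% = $342.60. Patient pays $623.60; OOP now $623.60. Insurer: $2565 − $623.60 = $1941.40.
#2 ($633): deductible met; 15% of $633 = $94.95. Patient pays $94.95; OOP now $718.55. Insurer: $633 − $94.95 = $538.05.
#3 ($11345): 15% coinsurance on $11345 = $1701.75. That would push OOP to $2420.30, over the $800 cap, so patient pays $800 − $718.55 = $81.45. Plan pays $11345 − $81.45 = $11263.55.

$11263.55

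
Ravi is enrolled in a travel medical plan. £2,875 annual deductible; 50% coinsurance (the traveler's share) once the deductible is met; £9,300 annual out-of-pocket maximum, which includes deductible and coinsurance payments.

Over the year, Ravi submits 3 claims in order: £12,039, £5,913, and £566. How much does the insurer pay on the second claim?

£4,070

Claim 1 — £12,039: £2,875 finishes the deductible; £9,164 goes to coinsurance; coinsurance £9,164 × 50% = £4,582. Traveler pays £7,457; OOP now £7,457. Plan pays £12,039 − £7,457 = £4,582.
Claim 2 — £5,913: 50% coinsurance on £5,913 = £2,956.50. That would push OOP to £10,413.50, over the £9,300 cap, so traveler pays £9,300 − £7,457 = £1,843. Plan pays £5,913 − £1,843 = £4,070.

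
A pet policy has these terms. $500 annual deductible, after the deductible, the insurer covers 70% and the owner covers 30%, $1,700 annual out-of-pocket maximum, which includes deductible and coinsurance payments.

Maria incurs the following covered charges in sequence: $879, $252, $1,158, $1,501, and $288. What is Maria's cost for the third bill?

Claim 1 — $879: deductible takes $500, $379 remains; coinsurance $379 × 30% = $113.70. Owner owes $613.70 (running OOP $613.70).
Claim 2 — $252: 30% coinsurance on $252 = $75.60. Cost to owner: $75.60. OOP to date $689.30.
Claim 3 — $1,158: deductible already satisfied, so owner's share is 30% × $1,158 = $347.40. Cost to owner: $347.40. OOP to date $1,036.70.

$347.40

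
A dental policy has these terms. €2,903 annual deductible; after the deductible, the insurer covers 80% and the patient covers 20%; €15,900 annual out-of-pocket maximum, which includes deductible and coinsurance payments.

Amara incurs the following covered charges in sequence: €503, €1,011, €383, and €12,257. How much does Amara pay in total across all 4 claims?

Claim 1 — €503: all of it applies to the deductible. Cost to patient: €503. OOP to date €503.
Claim 2 — €1,011: entire amount goes to the deductible. Patient owes €1,011 (running OOP €1,514).
Claim 3 — €383: fully absorbed by the deductible. Cost to patient: €383. OOP to date €1,897.
Claim 4 — €12,257: €1,006 finishes the deductible; €11,251 goes to coinsurance; patient's 20% is €2,250.20. Patient owes €3,256.20 (running OOP €5,153.20).
Summing the patient's payments: €503 + €1,011 + €383 + €3,256.20 = €5,153.20.

€5,153.20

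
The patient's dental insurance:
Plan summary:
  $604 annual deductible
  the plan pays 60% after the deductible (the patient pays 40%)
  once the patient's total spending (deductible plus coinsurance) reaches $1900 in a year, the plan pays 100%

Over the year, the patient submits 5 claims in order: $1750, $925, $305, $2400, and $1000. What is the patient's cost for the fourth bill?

Bill 1, $1750: $604 finishes the deductible; $1146 goes to coinsurance; coinsurance $1146 × 40% = $458.40. Patient pays $1062.40; OOP now $1062.40.
Bill 2, $925: deductible met; 40% of $925 = $370. Cost to patient: $370. OOP to date $1432.40.
Bill 3, $305: deductible already satisfied, so patient's share is 40% × $305 = $122. Patient pays $122; OOP now $1554.40.
Bill 4, $2400: deductible met; 40% of $2400 = $960. That would push OOP to $2514.40, over the $1900 cap, so patient pays $1900 − $1554.40 = $345.60.

$345.60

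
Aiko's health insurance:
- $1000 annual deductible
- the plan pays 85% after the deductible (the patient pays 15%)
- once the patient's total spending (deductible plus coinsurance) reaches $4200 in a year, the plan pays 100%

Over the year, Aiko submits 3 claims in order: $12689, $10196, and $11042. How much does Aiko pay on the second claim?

$1446.65

Bill 1, $12689: deductible takes $1000, $11689 remains; coinsurance $11689 × 15% = $1753.35. Patient owes $2753.35 (running OOP $2753.35).
Bill 2, $10196: deductible met; 15% of $10196 = $1529.40. That would push OOP to $4282.75, over the $4200 cap, so patient pays $4200 − $2753.35 = $1446.65.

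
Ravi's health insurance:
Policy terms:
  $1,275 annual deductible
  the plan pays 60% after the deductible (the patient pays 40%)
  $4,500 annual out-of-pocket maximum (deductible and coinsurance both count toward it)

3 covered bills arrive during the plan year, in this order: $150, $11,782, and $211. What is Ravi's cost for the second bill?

Claim 1 ($150): entire amount goes to the deductible. Patient pays $150; OOP now $150.
Claim 2 ($11,782): deductible takes $1,125, $10,657 remains; patient's 40% is $4,262.80. Deductible plus coinsurance: $1,125 + $4,262.80 = $5,387.80. That would push OOP to $5,537.80, over the $4,500 cap, so patient pays $4,500 − $150 = $4,350.

$4,350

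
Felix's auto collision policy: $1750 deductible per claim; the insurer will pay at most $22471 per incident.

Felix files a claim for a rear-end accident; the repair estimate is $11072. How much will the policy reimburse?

$9322

Less the $1750 deductible: $11072 − $1750 = $9322.
That's under the $22471 cap, so the insurer reimburses the full $9322.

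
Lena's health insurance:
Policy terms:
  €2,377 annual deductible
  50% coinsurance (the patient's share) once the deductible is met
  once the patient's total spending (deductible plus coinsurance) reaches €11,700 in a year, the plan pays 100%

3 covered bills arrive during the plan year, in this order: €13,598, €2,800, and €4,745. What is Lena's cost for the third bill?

Claim 1 — €13,598: €2,377 finishes the deductible; €11,221 goes to coinsurance; coinsurance €11,221 × 50% = €5,610.50. Cost to patient: €7,987.50. OOP to date €7,987.50.
Claim 2 — €2,800: deductible met; 50% of €2,800 = €1,400. Cost to patient: €1,400. OOP to date €9,387.50.
Claim 3 — €4,745: deductible already satisfied, so patient's share is 50% × €4,745 = €2,372.50. Adding that to €9,387.50 gives €11,760, past the €11,700 cap; patient pays only €11,700 − €9,387.50 = €2,312.50.

€2,312.50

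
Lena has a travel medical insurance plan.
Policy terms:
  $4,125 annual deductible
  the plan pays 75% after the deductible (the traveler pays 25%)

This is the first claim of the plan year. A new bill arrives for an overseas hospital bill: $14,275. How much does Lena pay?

The full $4,125 deductible is still open; $4,125 of this bill applies to it.
After the $4,125 deductible portion, $14,275 − $4,125 = $10,150 is subject to coinsurance.
Coinsurance: $10,150 × 25% = $2,537.50.
Traveler responsibility: $4,125 + $2,537.50 = $6,662.50.

$6,662.50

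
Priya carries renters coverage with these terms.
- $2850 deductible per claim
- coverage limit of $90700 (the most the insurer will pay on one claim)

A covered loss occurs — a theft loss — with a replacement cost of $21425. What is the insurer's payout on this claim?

Subtract the deductible: $21425 − $2850 = $18575.
$18575 ≤ $90700, so the limit doesn't bind; insurer pays $18575.

$18575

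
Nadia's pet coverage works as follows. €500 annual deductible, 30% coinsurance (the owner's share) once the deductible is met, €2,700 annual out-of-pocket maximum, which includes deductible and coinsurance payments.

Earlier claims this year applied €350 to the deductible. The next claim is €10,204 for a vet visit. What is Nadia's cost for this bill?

€2,350

Deductible still to meet: €500 − €350 = €150.
The remaining €10,054 (= €10,204 − €150) moves to coinsurance.
Coinsurance: €10,054 × 30% = €3,016.20.
That puts the owner's cost at €150 + €3,016.20 = €3,166.20 before any cap.
That would bring total out-of-pocket to €3,516.20, past the €2,700 cap. The owner is capped at €2,700 − €350 = €2,350 on this claim.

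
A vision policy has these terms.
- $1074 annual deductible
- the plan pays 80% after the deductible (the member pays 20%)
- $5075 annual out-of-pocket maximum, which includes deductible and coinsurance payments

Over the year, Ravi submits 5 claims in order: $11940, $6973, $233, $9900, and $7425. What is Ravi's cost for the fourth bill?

$386.60

Claim 1 — $11940: $1074 finishes the deductible; $10866 goes to coinsurance; coinsurance $10866 × 20% = $2173.20. Cost to member: $3247.20. OOP to date $3247.20.
Claim 2 — $6973: 20% coinsurance on $6973 = $1394.60. Cost to member: $1394.60. OOP to date $4641.80.
Claim 3 — $233: deductible already satisfied, so member's share is 20% × $233 = $46.60. Cost to member: $46.60. OOP to date $4688.40.
Claim 4 — $9900: deductible met; 20% of $9900 = $1980. Adding that to $4688.40 gives $6668.40, past the $5075 cap; member pays only $5075 − $4688.40 = $386.60.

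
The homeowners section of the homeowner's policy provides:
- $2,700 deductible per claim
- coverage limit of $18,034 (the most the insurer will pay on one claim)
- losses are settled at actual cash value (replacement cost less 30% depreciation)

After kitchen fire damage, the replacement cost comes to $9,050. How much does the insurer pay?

$3,635

At 30% depreciation, ACV = $9,050 − $2,715 = $6,335.
Subtract the deductible: $6,335 − $2,700 = $3,635.
$3,635 ≤ $18,034, so the limit doesn't bind; insurer pays $3,635.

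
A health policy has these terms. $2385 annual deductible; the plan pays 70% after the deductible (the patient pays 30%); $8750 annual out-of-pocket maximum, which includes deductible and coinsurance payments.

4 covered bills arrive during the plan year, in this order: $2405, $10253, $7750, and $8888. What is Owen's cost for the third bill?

#1 ($2405): $2385 finishes the deductible; $20 goes to coinsurance; coinsurance $20 × 30% = $6. Patient owes $2391 (running OOP $2391).
#2 ($10253): deductible met; 30% of $10253 = $3075.90. Patient pays $3075.90; OOP now $5466.90.
#3 ($7750): 30% coinsurance on $7750 = $2325. Patient owes $2325 (running OOP $7791.90).

$2325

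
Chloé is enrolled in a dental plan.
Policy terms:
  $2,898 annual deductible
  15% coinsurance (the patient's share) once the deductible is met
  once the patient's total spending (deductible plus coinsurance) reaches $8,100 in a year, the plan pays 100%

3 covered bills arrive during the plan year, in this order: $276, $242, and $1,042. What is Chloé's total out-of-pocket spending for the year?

Claim 1 ($276): all of it applies to the deductible. Patient pays $276; OOP now $276.
Claim 2 ($242): entire amount goes to the deductible. Patient owes $242 (running OOP $518).
Claim 3 ($1,042): fully absorbed by the deductible. Cost to patient: $1,042. OOP to date $1,560.
Summing the patient's payments: $276 + $242 + $1,042 = $1,560.

$1,560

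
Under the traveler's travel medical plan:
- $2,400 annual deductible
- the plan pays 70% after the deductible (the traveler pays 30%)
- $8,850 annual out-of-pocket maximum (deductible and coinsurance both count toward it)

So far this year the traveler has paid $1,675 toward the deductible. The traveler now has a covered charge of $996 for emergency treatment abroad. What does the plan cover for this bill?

$1,675 of the $2,400 deductible is already met, leaving $725.
The remaining $271 (= $996 − $725) moves to coinsurance.
30% of $271 = $81.30 falls to the traveler.
That puts the traveler's cost at $725 + $81.30 = $806.30 before any cap.
Year-to-date out-of-pocket becomes $1,675 + $806.30 = $2,481.30, still under the $8,850 maximum, so no cap applies.
Insurer pays the balance: $996 − $806.30 = $189.70.

$189.70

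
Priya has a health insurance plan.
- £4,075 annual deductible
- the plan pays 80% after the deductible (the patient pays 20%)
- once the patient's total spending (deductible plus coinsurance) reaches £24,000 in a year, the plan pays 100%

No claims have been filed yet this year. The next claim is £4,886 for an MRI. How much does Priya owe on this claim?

£4,237.20

The full £4,075 deductible is still open; £4,075 of this bill applies to it.
That leaves £4,886 − £4,075 = £811 for coinsurance.
Coinsurance: £811 × 20% = £162.20.
So the patient owes £4,075 + £162.20 = £4,237.20 before any cap.
Cumulative spending £0 + £4,237.20 = £4,237.20 stays under the £24,000 maximum.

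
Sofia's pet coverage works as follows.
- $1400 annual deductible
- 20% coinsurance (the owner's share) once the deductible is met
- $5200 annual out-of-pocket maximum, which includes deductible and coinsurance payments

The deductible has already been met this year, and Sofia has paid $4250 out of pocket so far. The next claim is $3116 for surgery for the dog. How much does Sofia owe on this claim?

$623.20

The deductible is already satisfied, so the full bill goes to coinsurance.
Coinsurance: $3116 × 20% = $623.20.
Total out-of-pocket so far would be $4250 + $623.20 = $4873.20, below the $5200 cap — no reduction.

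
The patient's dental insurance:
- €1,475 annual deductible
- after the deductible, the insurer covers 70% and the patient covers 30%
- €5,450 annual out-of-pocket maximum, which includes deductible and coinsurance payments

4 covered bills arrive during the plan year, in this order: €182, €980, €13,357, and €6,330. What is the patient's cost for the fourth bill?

Claim 1 — €182: entire amount goes to the deductible. Patient pays €182; OOP now €182.
Claim 2 — €980: all of it applies to the deductible. Cost to patient: €980. OOP to date €1,162.
Claim 3 — €13,357: €313 to deductible, leaving €13,044; coinsurance €13,044 × 30% = €3,913.20. Patient pays €4,226.20; OOP now €5,388.20.
Claim 4 — €6,330: deductible met; 30% of €6,330 = €1,899. Adding that to €5,388.20 gives €7,287.20, past the €5,450 cap; patient pays only €5,450 − €5,388.20 = €61.80.

€61.80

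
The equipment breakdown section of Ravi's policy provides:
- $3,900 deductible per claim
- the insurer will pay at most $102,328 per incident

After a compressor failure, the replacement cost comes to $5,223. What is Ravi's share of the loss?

After the deductible, $5,223 − $3,900 = $1,323 remains.
That's under the $102,328 cap, so the insurer reimburses the full $1,323.
Business owner's share is the uncovered remainder: $5,223 − $1,323 = $3,900.

$3,900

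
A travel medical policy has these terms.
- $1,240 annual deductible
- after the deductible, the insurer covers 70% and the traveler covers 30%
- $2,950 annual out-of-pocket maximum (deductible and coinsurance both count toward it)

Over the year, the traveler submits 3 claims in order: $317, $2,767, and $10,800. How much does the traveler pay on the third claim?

$1,156.80

#1 ($317): all of it applies to the deductible. Cost to traveler: $317. OOP to date $317.
#2 ($2,767): deductible takes $923, $1,844 remains; traveler's 30% is $553.20. Traveler pays $1,476.20; OOP now $1,793.20.
#3 ($10,800): deductible met; 30% of $10,800 = $3,240. That would push OOP to $5,033.20, over the $2,950 cap, so traveler pays $2,950 − $1,793.20 = $1,156.80.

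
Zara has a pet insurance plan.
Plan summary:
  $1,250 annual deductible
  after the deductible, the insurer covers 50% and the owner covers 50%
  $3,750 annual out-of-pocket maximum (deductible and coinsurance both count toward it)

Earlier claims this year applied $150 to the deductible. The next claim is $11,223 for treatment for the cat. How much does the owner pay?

$3,600

$150 of the $1,250 deductible is already met, leaving $1,100.
The remaining $10,123 (= $11,223 − $1,100) moves to coinsurance.
50% of $10,123 = $5,061.50 falls to the owner.
That puts the owner's cost at $1,100 + $5,061.50 = $6,161.50 before any cap.
That would bring total out-of-pocket to $6,311.50, past the $3,750 cap. The owner is capped at $3,750 − $150 = $3,600 on this claim.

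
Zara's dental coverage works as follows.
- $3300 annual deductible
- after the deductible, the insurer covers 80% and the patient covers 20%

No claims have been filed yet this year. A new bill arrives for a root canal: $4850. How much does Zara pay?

Deductible not yet touched, so the first $3300 of the bill goes to the deductible.
After the $3300 deductible portion, $4850 − $3300 = $1550 is subject to coinsurance.
Coinsurance: $1550 × 20% = $310.
So the patient owes $3300 + $310 = $3610.

$3610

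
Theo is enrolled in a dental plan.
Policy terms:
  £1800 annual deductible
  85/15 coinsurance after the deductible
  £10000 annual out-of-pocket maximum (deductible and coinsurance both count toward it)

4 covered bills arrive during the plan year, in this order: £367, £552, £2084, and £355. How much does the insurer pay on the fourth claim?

Claim 1 (£367): all of it applies to the deductible. Patient owes £367 (running OOP £367). Insurer: £367 − £367 = £0.
Claim 2 (£552): entire amount goes to the deductible. Patient pays £552; OOP now £919. Insurer: £552 − £552 = £0.
Claim 3 (£2084): £881 to deductible, leaving £1203; patient's 15% is £180.45. Cost to patient: £1061.45. OOP to date £1980.45. Plan pays £2084 − £1061.45 = £1022.55.
Claim 4 (£355): 15% coinsurance on £355 = £53.25. Patient pays £53.25; OOP now £2033.70. Insurer: £355 − £53.25 = £301.75.

£301.75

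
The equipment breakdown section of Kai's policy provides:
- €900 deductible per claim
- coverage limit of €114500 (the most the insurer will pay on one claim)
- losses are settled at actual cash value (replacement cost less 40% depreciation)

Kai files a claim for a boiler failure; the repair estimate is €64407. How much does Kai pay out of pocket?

€26662.80

Depreciate 40%: the covered value is €64407 × 0.6 = €38644.20.
Less the €900 deductible: €38644.20 − €900 = €37744.20.
€37744.20 ≤ €114500, so the limit doesn't bind; insurer pays €37744.20.
The business owner bears the rest of the original loss: €64407 − €37744.20 = €26662.80.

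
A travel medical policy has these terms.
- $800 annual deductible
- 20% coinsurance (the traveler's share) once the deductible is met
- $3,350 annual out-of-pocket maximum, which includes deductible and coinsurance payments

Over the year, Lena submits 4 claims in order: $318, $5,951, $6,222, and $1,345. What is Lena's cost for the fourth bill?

$211.80

Claim 1 — $318: entire amount goes to the deductible. Traveler owes $318 (running OOP $318).
Claim 2 — $5,951: deductible takes $482, $5,469 remains; traveler's 20% is $1,093.80. Traveler owes $1,575.80 (running OOP $1,893.80).
Claim 3 — $6,222: deductible met; 20% of $6,222 = $1,244.40. Cost to traveler: $1,244.40. OOP to date $3,138.20.
Claim 4 — $1,345: deductible met; 20% of $1,345 = $269. That would push OOP to $3,407.20, over the $3,350 cap, so traveler pays $3,350 − $3,138.20 = $211.80.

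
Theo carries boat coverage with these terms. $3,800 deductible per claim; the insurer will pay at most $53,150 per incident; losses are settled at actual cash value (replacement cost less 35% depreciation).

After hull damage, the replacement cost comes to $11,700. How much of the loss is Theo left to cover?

$7,895

Actual cash value after 35% depreciation: $11,700 × 65% = $7,605.
Subtract the deductible: $7,605 − $3,800 = $3,805.
$3,805 ≤ $53,150, so the limit doesn't bind; insurer pays $3,805.
The owner bears the rest of the original loss: $11,700 − $3,805 = $7,895.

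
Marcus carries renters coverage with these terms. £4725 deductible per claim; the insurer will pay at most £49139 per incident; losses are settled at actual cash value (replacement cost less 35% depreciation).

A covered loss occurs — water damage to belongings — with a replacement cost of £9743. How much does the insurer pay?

£1607.95

Actual cash value after 35% depreciation: £9743 × 65% = £6332.95.
Less the £4725 deductible: £6332.95 − £4725 = £1607.95.
That's under the £49139 cap, so the insurer reimburses the full £1607.95.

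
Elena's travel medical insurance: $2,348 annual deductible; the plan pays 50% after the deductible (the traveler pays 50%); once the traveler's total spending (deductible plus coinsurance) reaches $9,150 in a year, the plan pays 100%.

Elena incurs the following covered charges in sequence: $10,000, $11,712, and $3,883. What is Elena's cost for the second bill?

$2,976

#1 ($10,000): $2,348 finishes the deductible; $7,652 goes to coinsurance; 50% of $7,652 = $3,826. Cost to traveler: $6,174. OOP to date $6,174.
#2 ($11,712): 50% coinsurance on $11,712 = $5,856. Adding that to $6,174 gives $12,030, past the $9,150 cap; traveler pays only $9,150 − $6,174 = $2,976.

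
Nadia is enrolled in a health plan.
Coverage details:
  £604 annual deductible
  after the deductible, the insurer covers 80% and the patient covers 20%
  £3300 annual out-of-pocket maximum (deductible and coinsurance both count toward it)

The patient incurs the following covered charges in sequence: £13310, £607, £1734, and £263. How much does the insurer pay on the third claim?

#1 (£13310): deductible takes £604, £12706 remains; 20% of £12706 = £2541.20. Cost to patient: £3145.20. OOP to date £3145.20. Plan pays £13310 − £3145.20 = £10164.80.
#2 (£607): deductible already satisfied, so patient's share is 20% × £607 = £121.40. Patient owes £121.40 (running OOP £3266.60). Insurer: £607 − £121.40 = £485.60.
#3 (£1734): 20% coinsurance on £1734 = £346.80. Adding that to £3266.60 gives £3613.40, past the £3300 cap; patient pays only £3300 − £3266.60 = £33.40. Plan pays £1734 − £33.40 = £1700.60.

£1700.60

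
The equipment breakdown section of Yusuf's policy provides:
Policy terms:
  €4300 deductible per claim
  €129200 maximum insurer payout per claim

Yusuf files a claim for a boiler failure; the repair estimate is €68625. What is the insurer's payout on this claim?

€64325

After the deductible, €68625 − €4300 = €64325 remains.
€64325 ≤ €129200, so the limit doesn't bind; insurer pays €64325.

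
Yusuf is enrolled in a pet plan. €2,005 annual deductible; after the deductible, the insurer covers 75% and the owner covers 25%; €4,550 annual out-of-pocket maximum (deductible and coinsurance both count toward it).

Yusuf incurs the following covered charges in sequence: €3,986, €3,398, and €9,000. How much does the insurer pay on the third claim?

Claim 1 — €3,986: €2,005 to deductible, leaving €1,981; owner's 25% is €495.25. Owner pays €2,500.25; OOP now €2,500.25. Insurer: €3,986 − €2,500.25 = €1,485.75.
Claim 2 — €3,398: deductible already satisfied, so owner's share is 25% × €3,398 = €849.50. Owner pays €849.50; OOP now €3,349.75. Plan pays €3,398 − €849.50 = €2,548.50.
Claim 3 — €9,000: deductible met; 25% of €9,000 = €2,250. OOP would hit €5,599.75 > €4,550, so the cap limits the owner to €4,550 − €3,349.75 = €1,200.25. Insurer: €9,000 − €1,200.25 = €7,799.75.

€7,799.75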